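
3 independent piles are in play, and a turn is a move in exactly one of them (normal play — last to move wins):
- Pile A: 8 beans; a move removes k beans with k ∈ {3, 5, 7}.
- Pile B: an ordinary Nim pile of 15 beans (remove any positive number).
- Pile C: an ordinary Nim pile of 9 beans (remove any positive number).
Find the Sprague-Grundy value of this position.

4

For pile A, compute g(0), g(1), … with moves {3, 5, 7}:
g(0) = mex{} = 0
g(1) = mex{} = 0
g(2) = mex{} = 0
g(3) = mex{0} = 1
g(4) = mex{0} = 1
g(5) = mex{0} = 1
g(6) = mex{0,1} = 2
g(7) = mex{0,1} = 2
g(8) = mex{0,1} = 2
So g(8) = 2.
Pile B is a plain Nim pile of size 15, so its Grundy value is 15.
Pile C is a plain Nim pile of size 9, so its Grundy value is 9.
The value of a disjunctive sum is the nim-sum of the parts.
Combined value = 2 XOR 15 XOR 9 = 4.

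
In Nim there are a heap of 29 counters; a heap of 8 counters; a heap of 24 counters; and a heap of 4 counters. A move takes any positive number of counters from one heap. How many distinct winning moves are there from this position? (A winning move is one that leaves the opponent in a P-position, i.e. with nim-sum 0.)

Nim-sum: 29 ^ 8 ^ 24 ^ 4 = 9.
The overall nim-sum is X = 9. A heap of size p has a winning move iff p XOR X < p (reduce it to p XOR X).
  29: 29 XOR 9 = 20 < 29 — winning move (to 20).
  8: 8 XOR 9 = 1 < 8 — winning move (to 1).
  24: 24 XOR 9 = 17 < 24 — winning move (to 17).
  4: 4 XOR 9 = 13 ≥ 4 — no move.
That gives 3 winning moves.

3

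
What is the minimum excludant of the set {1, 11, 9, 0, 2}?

3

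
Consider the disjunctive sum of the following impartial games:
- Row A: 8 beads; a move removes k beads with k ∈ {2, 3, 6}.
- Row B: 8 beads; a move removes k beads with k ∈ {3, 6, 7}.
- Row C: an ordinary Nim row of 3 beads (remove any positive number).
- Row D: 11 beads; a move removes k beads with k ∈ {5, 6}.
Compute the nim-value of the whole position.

Grundy values for row A (subtraction set {2, 3, 6}):
g(0) = mex{} = 0
g(1) = mex{} = 0
g(2) = mex{0} = 1
g(3) = mex{0} = 1
g(4) = mex{0,1} = 2
g(5) = mex{1} = 0
g(6) = mex{0,1,2} = 3
g(7) = mex{0,2} = 1
g(8) = mex{0,1,3} = 2
So g(8) = 2.
Build the Grundy sequence for row B with g(k) = mex{g(k−s) : s ∈ {3, 6, 7}, s ≤ k}:
g(0) = mex{} = 0
g(1) = mex{} = 0
g(2) = mex{} = 0
g(3) = mex{0} = 1
g(4) = mex{0} = 1
g(5) = mex{0} = 1
g(6) = mex{0,1} = 2
g(7) = mex{0,1} = 2
g(8) = mex{0,1} = 2
So g(8) = 2.
Row C is a plain Nim row of size 3, so its Grundy value is 3.
Build the Grundy sequence for row D with g(k) = mex{g(k−s) : s ∈ {5, 6}, s ≤ k}:
k:     0  1  2  3  4  5  6  7  8  9 10 11
g(k):  0  0  0  0  0  1  1  1  1  1  2  0
So g(11) = 0.
By the Sprague-Grundy theorem, the Grundy value of a sum of independent games is the XOR of the component values.
Combined value = 2 ⊕ 2 ⊕ 3 ⊕ 0 = 3.

3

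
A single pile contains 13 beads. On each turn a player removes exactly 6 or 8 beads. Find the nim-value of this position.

2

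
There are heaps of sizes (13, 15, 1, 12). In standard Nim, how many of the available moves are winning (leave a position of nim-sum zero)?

Compute the nim-sum pairwise:
13 ^ 15 = 2
2 ^ 1 = 3
3 ^ 12 = 15
The overall nim-sum is X = 15. A heap of size p has a winning move iff p XOR X < p (reduce it to p XOR X).
  13: 13 XOR 15 = 2 < 13 — winning move (to 2).
  15: 15 XOR 15 = 0 < 15 — winning move (to 0).
  1: 1 XOR 15 = 14 ≥ 1 — no move.
  12: 12 XOR 15 = 3 < 12 — winning move (to 3).
That gives 3 winning moves.

3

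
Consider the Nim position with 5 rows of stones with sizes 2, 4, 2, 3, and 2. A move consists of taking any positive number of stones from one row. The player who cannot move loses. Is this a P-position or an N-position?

N-position

Bitwise XOR of the heap sizes:
  010  (2)
  100  (4)
  010  (2)
  011  (3)
  010  (2)
  ---
  101  (5)
The nim-sum is 5 ≠ 0, so this is an N-position: the player to move can win.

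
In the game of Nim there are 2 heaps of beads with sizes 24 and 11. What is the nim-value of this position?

19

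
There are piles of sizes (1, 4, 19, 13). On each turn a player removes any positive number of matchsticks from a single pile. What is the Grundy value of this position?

Compute the nim-sum pairwise:
1 XOR 4 = 5
5 XOR 19 = 22
22 XOR 13 = 27

27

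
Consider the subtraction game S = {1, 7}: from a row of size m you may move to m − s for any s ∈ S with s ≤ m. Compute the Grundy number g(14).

Compute g(0), g(1), … for moves {1, 7}:
g(0) = mex{} = 0
g(1) = mex{0} = 1
g(2) = mex{1} = 0
g(3) = mex{0} = 1
g(4) = mex{1} = 0
g(5) = mex{0} = 1
g(6) = mex{1} = 0
g(7) = mex{0} = 1
g(8) = mex{1} = 0
g(9) = mex{0} = 1
g(10) = mex{1} = 0
g(11) = mex{0} = 1
g(12) = mex{1} = 0
g(13) = mex{0} = 1
g(14) = mex{1} = 0
So g(14) = 0.

0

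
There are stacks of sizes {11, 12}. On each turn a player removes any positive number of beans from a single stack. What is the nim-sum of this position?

7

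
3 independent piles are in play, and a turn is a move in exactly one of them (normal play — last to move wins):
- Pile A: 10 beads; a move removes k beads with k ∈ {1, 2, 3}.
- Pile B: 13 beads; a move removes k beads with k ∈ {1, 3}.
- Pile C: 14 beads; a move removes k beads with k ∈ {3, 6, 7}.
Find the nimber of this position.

2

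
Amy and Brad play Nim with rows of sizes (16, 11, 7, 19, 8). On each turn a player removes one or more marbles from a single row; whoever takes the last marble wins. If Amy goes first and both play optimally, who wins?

Amy wins

Nim-sum: 16 ⊕ 11 ⊕ 7 ⊕ 19 ⊕ 8 = 7.
The nim-sum is 7 ≠ 0, so this is an N-position: the player to move can win; Amy has a winning move.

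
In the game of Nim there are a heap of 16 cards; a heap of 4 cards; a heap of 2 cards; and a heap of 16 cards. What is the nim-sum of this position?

Bitwise XOR of the heap sizes:
  10000  (16)
  00100  (4)
  00010  (2)
  10000  (16)
  -----
  00110  (6)

6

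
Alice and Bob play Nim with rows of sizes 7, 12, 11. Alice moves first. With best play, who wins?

Write each in binary and XOR column by column:
  0111  (7)
  1100  (12)
  1011  (11)
  ----
  0000  (0)
The nim-sum is 0, so this is a P-position: the player to move is in a losing position under optimal play; Alice is about to move from it and so loses — Bob wins.

Bob wins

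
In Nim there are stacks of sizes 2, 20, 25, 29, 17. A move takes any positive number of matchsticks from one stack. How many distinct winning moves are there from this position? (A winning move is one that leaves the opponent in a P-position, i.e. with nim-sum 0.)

In binary:
  00010  (2)
  10100  (20)
  11001  (25)
  11101  (29)
  10001  (17)
  -----
  00011  (3)
The overall nim-sum is X = 3. A stack of size p has a winning move iff p XOR X < p (reduce it to p XOR X).
  2: 2 XOR 3 = 1 < 2 — winning move (to 1).
  20: 20 XOR 3 = 23 ≥ 20 — no move.
  25: 25 XOR 3 = 26 ≥ 25 — no move.
  29: 29 XOR 3 = 30 ≥ 29 — no move.
  17: 17 XOR 3 = 18 ≥ 17 — no move.
That gives 1 winning move.

1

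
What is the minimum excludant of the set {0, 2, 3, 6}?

0 is in the set but 1 is not, so the mex is 1.

1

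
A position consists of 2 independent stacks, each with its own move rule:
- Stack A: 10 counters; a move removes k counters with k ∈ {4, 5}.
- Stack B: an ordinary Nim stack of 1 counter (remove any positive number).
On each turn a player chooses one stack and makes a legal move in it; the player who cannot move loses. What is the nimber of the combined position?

1

For stack A, compute g(0), g(1), … with moves {4, 5}:
k:     0  1  2  3  4  5  6  7  8  9 10
g(k):  0  0  0  0  1  1  1  1  2  0  0
So g(10) = 0.
Stack B is a plain Nim stack of size 1, so its Grundy value is 1.
The value of a disjunctive sum is the nim-sum of the parts.
Combined value = 0 ⊕ 1 = 1.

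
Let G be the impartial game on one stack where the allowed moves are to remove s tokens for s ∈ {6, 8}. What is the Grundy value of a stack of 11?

1

Grundy values for subtraction set {6, 8}:
g(0) = mex{} = 0
g(1) = mex{} = 0
g(2) = mex{} = 0
g(3) = mex{} = 0
g(4) = mex{} = 0
g(5) = mex{} = 0
g(6) = mex{0} = 1
g(7) = mex{0} = 1
g(8) = mex{0} = 1
g(9) = mex{0} = 1
g(10) = mex{0} = 1
g(11) = mex{0} = 1
So g(11) = 1.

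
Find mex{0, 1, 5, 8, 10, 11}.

2

The values 0, 1 are all present; 2 is the first non-negative integer missing from the set.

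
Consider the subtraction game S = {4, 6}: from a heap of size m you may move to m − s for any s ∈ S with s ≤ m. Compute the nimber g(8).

2

Build the Grundy sequence with g(k) = mex{g(k−s) : s ∈ {4, 6}, s ≤ k}:
g(0) = mex{} = 0
g(1) = mex{} = 0
g(2) = mex{} = 0
g(3) = mex{} = 0
g(4) = mex{0} = 1
g(5) = mex{0} = 1
g(6) = mex{0} = 1
g(7) = mex{0} = 1
g(8) = mex{0,1} = 2
So g(8) = 2.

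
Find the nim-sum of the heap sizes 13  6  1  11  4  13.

8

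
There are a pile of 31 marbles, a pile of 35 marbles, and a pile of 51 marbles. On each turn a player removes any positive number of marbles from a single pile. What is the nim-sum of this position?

15

In binary:
  011111  (31)
  100011  (35)
  110011  (51)
  ------
  001111  (15)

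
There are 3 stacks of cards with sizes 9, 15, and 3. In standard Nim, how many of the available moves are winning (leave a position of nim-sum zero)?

1

Compute the nim-sum pairwise:
9 XOR 15 = 6
6 XOR 3 = 5
The overall nim-sum is X = 5. A stack of size p has a winning move iff p XOR X < p (reduce it to p XOR X).
  9: 9 XOR 5 = 12 ≥ 9 — no move.
  15: 15 XOR 5 = 10 < 15 — winning move (to 10).
  3: 3 XOR 5 = 6 ≥ 3 — no move.
That gives 1 winning move.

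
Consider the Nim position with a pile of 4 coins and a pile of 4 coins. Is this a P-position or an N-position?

P-position

Nim-sum: 4 XOR 4 = 0.
The nim-sum is 0, so this is a P-position: the player to move is in a losing position under optimal play.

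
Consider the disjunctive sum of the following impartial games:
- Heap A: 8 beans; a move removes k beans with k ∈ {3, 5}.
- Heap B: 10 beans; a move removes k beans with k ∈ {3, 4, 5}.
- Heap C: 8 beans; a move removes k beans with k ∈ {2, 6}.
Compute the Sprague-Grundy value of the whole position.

0

Grundy values for heap A (subtraction set {3, 5}):
k:     0  1  2  3  4  5  6  7  8
g(k):  0  0  0  1  1  1  2  2  0
So g(8) = 0.
Grundy values for heap B (subtraction set {3, 4, 5}):
g(0) = mex{} = 0
g(1) = mex{} = 0
g(2) = mex{} = 0
g(3) = mex{0} = 1
g(4) = mex{0} = 1
g(5) = mex{0} = 1
g(6) = mex{0,1} = 2
g(7) = mex{0,1} = 2
g(8) = mex{1} = 0
g(9) = mex{1,2} = 0
g(10) = mex{1,2} = 0
So g(10) = 0.
Build the Grundy sequence for heap C with g(k) = mex{g(k−s) : s ∈ {2, 6}, s ≤ k}:
k:     0  1  2  3  4  5  6  7  8
g(k):  0  0  1  1  0  0  1  1  0
So g(8) = 0.
The value of a disjunctive sum is the nim-sum of the parts.
Combined value = 0 ⊕ 0 ⊕ 0 = 0.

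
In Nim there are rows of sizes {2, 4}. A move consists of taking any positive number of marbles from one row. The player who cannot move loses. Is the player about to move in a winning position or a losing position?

Nim-sum: 2 ^ 4 = 6.
The nim-sum is 6 ≠ 0, so this is an N-position: the player to move can win.

Winning position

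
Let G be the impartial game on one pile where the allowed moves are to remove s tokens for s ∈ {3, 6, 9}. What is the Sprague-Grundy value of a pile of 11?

3

Build the Grundy sequence with g(k) = mex{g(k−s) : s ∈ {3, 6, 9}, s ≤ k}:
g(0) = mex{} = 0
g(1) = mex{} = 0
g(2) = mex{} = 0
g(3) = mex{0} = 1
g(4) = mex{0} = 1
g(5) = mex{0} = 1
g(6) = mex{0,1} = 2
g(7) = mex{0,1} = 2
g(8) = mex{0,1} = 2
g(9) = mex{0,1,2} = 3
g(10) = mex{0,1,2} = 3
g(11) = mex{0,1,2} = 3
So g(11) = 3.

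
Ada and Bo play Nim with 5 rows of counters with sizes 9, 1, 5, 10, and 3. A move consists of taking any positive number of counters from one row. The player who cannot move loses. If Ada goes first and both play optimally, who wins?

Bitwise XOR of the heap sizes:
  1001  (9)
  0001  (1)
  0101  (5)
  1010  (10)
  0011  (3)
  ----
  0100  (4)
The nim-sum is 4 ≠ 0, so this is an N-position: the player to move can win; Ada has a winning move.

Ada wins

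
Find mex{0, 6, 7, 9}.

0 is in the set but 1 is not, so the mex is 1.

1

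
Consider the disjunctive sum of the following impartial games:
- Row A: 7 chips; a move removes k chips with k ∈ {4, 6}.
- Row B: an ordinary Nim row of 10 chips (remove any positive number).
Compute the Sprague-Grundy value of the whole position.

11

Build the Grundy sequence for row A with g(k) = mex{g(k−s) : s ∈ {4, 6}, s ≤ k}:
g(0) = mex{} = 0
g(1) = mex{} = 0
g(2) = mex{} = 0
g(3) = mex{} = 0
g(4) = mex{0} = 1
g(5) = mex{0} = 1
g(6) = mex{0} = 1
g(7) = mex{0} = 1
So g(7) = 1.
Row B is a plain Nim row of size 10, so its Grundy value is 10.
The value of a disjunctive sum is the nim-sum of the parts.
Combined value = 1 XOR 10 = 11.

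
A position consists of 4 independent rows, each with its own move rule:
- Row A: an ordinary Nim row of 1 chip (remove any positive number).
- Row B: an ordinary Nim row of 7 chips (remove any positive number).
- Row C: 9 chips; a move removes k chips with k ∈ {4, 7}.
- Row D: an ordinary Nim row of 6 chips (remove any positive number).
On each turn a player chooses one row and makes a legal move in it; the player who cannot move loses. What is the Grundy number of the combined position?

2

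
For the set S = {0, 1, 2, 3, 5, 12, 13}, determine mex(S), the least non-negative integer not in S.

4

The values 0, 1, 2, 3 are all present; 4 is the first non-negative integer missing from the set.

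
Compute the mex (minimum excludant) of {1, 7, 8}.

0 is not in the set, so the mex is 0.

0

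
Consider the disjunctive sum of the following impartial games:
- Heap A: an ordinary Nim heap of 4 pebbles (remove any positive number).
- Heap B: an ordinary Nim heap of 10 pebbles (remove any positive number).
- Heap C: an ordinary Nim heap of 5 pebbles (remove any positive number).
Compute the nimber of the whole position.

Heap A is a plain Nim heap of size 4, so its Grundy value is 4.
Heap B is a plain Nim heap of size 10, so its Grundy value is 10.
Heap C is a plain Nim heap of size 5, so its Grundy value is 5.
The value of a disjunctive sum is the nim-sum of the parts.
Combined value = 4 XOR 10 XOR 5 = 11.

11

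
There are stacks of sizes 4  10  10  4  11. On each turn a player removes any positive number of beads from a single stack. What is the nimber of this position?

Nim-sum: 4 ^ 10 ^ 10 ^ 4 ^ 11 = 11.

11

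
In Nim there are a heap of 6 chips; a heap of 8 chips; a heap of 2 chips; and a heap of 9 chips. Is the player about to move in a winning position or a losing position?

Winning position

Compute the nim-sum pairwise:
6 XOR 8 = 14
14 XOR 2 = 12
12 XOR 9 = 5
The nim-sum is 5 ≠ 0, so this is an N-position: the player to move can win.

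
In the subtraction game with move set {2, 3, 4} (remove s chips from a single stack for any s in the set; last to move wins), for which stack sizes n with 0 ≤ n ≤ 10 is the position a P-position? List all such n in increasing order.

0, 1, 6, 7

Grundy values for subtraction set {2, 3, 4}:
k:     0  1  2  3  4  5  6  7  8  9 10
g(k):  0  0  1  1  2  2  0  0  1  1  2
The P-positions (g = 0) in 0..10 are 0, 1, 6, 7.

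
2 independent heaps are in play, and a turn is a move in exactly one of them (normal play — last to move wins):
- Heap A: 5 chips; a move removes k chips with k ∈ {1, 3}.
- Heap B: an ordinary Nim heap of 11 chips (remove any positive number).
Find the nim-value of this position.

Build the Grundy sequence for heap A with g(k) = mex{g(k−s) : s ∈ {1, 3}, s ≤ k}:
g(0) = mex{} = 0
g(1) = mex{0} = 1
g(2) = mex{1} = 0
g(3) = mex{0} = 1
g(4) = mex{1} = 0
g(5) = mex{0} = 1
So g(5) = 1.
Heap B is a plain Nim heap of size 11, so its Grundy value is 11.
The value of a disjunctive sum is the nim-sum of the parts.
Combined value = 1 ⊕ 11 = 10.

10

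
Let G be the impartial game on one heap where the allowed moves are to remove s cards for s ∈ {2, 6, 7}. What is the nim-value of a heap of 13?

0

Build the Grundy sequence with g(k) = mex{g(k−s) : s ∈ {2, 6, 7}, s ≤ k}:
g(0) = mex{} = 0
g(1) = mex{} = 0
g(2) = mex{0} = 1
g(3) = mex{0} = 1
g(4) = mex{1} = 0
g(5) = mex{1} = 0
g(6) = mex{0} = 1
g(7) = mex{0} = 1
g(8) = mex{0,1} = 2
g(9) = mex{1} = 0
g(10) = mex{0,1,2} = 3
g(11) = mex{0} = 1
g(12) = mex{0,1,3} = 2
g(13) = mex{1} = 0
So g(13) = 0.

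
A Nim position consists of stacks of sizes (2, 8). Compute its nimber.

Nim-sum: 2 XOR 8 = 10.

10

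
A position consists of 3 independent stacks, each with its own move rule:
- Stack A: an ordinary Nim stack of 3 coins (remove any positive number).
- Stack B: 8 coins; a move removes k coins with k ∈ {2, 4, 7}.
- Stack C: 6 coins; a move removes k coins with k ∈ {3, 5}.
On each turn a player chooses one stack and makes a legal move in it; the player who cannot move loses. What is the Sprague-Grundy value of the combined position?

Stack A is a plain Nim stack of size 3, so its Grundy value is 3.
Grundy values for stack B (subtraction set {2, 4, 7}):
g(0) = mex{} = 0
g(1) = mex{} = 0
g(2) = mex{0} = 1
g(3) = mex{0} = 1
g(4) = mex{0,1} = 2
g(5) = mex{0,1} = 2
g(6) = mex{1,2} = 0
g(7) = mex{0,1,2} = 3
g(8) = mex{0,2} = 1
So g(8) = 1.
For stack C, compute g(0), g(1), … with moves {3, 5}:
k:     0  1  2  3  4  5  6
g(k):  0  0  0  1  1  1  2
So g(6) = 2.
By the Sprague-Grundy theorem, the Grundy value of a sum of independent games is the XOR of the component values.
Combined value = 3 ⊕ 1 ⊕ 2 = 0.

0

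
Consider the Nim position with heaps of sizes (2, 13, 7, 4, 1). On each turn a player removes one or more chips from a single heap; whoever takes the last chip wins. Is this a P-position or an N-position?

N-position

Compute the nim-sum pairwise:
2 ^ 13 = 15
15 ^ 7 = 8
8 ^ 4 = 12
12 ^ 1 = 13
The nim-sum is 13 ≠ 0, so this is an N-position: the player to move can win.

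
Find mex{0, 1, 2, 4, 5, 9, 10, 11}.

3

The values 0, 1, 2 are all present; 3 is the first non-negative integer missing from the set.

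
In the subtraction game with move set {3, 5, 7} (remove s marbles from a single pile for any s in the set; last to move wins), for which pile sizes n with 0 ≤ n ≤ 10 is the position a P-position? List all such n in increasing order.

Build the Grundy sequence with g(k) = mex{g(k−s) : s ∈ {3, 5, 7}, s ≤ k}:
g(0) = mex{} = 0
g(1) = mex{} = 0
g(2) = mex{} = 0
g(3) = mex{0} = 1
g(4) = mex{0} = 1
g(5) = mex{0} = 1
g(6) = mex{0,1} = 2
g(7) = mex{0,1} = 2
g(8) = mex{0,1} = 2
g(9) = mex{0,1,2} = 3
g(10) = mex{1,2} = 0
The P-positions (g = 0) in 0..10 are 0, 1, 2, 10.

0, 1, 2, 10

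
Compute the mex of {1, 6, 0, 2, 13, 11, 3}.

The values 0, 1, 2, 3 are all present; 4 is the first non-negative integer missing from the set.

4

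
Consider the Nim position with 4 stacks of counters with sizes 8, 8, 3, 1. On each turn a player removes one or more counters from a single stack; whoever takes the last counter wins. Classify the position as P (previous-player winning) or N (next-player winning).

N-position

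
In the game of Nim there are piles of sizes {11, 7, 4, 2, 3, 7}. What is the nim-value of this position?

14

Nim-sum: 11 ^ 7 ^ 4 ^ 2 ^ 3 ^ 7 = 14.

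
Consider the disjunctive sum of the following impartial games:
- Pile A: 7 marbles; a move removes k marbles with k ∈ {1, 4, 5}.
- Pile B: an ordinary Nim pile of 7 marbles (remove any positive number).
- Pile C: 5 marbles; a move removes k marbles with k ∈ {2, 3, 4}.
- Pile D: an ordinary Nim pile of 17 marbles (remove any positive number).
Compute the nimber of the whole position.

23

Build the Grundy sequence for pile A with g(k) = mex{g(k−s) : s ∈ {1, 4, 5}, s ≤ k}:
g(0) = mex{} = 0
g(1) = mex{0} = 1
g(2) = mex{1} = 0
g(3) = mex{0} = 1
g(4) = mex{0,1} = 2
g(5) = mex{0,1,2} = 3
g(6) = mex{0,1,3} = 2
g(7) = mex{0,1,2} = 3
So g(7) = 3.
Pile B is a plain Nim pile of size 7, so its Grundy value is 7.
Build the Grundy sequence for pile C with g(k) = mex{g(k−s) : s ∈ {2, 3, 4}, s ≤ k}:
k:     0  1  2  3  4  5
g(k):  0  0  1  1  2  2
So g(5) = 2.
Pile D is a plain Nim pile of size 17, so its Grundy value is 17.
The value of a disjunctive sum is the nim-sum of the parts.
Combined value = 3 ⊕ 7 ⊕ 2 ⊕ 17 = 23.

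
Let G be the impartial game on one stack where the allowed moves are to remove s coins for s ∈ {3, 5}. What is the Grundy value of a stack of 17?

0

Build the Grundy sequence with g(k) = mex{g(k−s) : s ∈ {3, 5}, s ≤ k}:
k:     0  1  2  3  4  5  6  7  8  9 10 11 12 13 14 15 16 17
g(k):  0  0  0  1  1  1  2  2  0  0  0  1  1  1  2  2  0  0
So g(17) = 0.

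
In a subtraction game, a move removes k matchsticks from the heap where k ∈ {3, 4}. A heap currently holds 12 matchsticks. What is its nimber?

1

Grundy values for subtraction set {3, 4}:
g(0) = mex{} = 0
g(1) = mex{} = 0
g(2) = mex{} = 0
g(3) = mex{0} = 1
g(4) = mex{0} = 1
g(5) = mex{0} = 1
g(6) = mex{0,1} = 2
g(7) = mex{1} = 0
g(8) = mex{1} = 0
g(9) = mex{1,2} = 0
g(10) = mex{0,2} = 1
g(11) = mex{0} = 1
g(12) = mex{0} = 1
So g(12) = 1.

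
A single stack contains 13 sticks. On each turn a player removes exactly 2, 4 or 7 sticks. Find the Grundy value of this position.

2

Build the Grundy sequence with g(k) = mex{g(k−s) : s ∈ {2, 4, 7}, s ≤ k}:
k:     0  1  2  3  4  5  6  7  8  9 10 11 12 13
g(k):  0  0  1  1  2  2  0  3  1  0  2  1  0  2
So g(13) = 2.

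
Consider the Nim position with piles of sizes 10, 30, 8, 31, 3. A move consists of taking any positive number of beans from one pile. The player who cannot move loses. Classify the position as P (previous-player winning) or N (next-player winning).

P-position

Nim-sum: 10 ^ 30 ^ 8 ^ 31 ^ 3 = 0.
The nim-sum is 0, so this is a P-position: the player to move is in a losing position under optimal play.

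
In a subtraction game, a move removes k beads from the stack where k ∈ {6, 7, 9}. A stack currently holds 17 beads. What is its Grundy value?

0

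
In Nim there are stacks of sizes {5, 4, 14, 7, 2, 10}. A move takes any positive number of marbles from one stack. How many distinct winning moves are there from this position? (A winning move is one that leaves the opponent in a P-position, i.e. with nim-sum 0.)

Nim-sum: 5 XOR 4 XOR 14 XOR 7 XOR 2 XOR 10 = 0.
The nim-sum is already 0, so every move leaves a nonzero nim-sum — there are no winning moves.

0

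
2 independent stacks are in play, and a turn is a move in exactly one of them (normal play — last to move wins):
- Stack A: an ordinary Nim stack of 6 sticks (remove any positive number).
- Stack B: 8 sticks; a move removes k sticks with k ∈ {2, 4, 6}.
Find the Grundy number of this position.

6

Stack A is a plain Nim stack of size 6, so its Grundy value is 6.
Grundy values for stack B (subtraction set {2, 4, 6}):
g(0) = mex{} = 0
g(1) = mex{} = 0
g(2) = mex{0} = 1
g(3) = mex{0} = 1
g(4) = mex{0,1} = 2
g(5) = mex{0,1} = 2
g(6) = mex{0,1,2} = 3
g(7) = mex{0,1,2} = 3
g(8) = mex{1,2,3} = 0
So g(8) = 0.
The value of a disjunctive sum is the nim-sum of the parts.
Combined value = 6 ⊕ 0 = 6.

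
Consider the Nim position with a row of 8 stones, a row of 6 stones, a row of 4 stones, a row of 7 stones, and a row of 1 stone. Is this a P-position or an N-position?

N-position

Write each in binary and XOR column by column:
  1000  (8)
  0110  (6)
  0100  (4)
  0111  (7)
  0001  (1)
  ----
  1100  (12)
The nim-sum is 12 ≠ 0, so this is an N-position: the player to move can win.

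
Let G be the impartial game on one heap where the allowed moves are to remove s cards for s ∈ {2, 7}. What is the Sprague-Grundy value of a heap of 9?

Compute g(0), g(1), … for moves {2, 7}:
g(0) = mex{} = 0
g(1) = mex{} = 0
g(2) = mex{0} = 1
g(3) = mex{0} = 1
g(4) = mex{1} = 0
g(5) = mex{1} = 0
g(6) = mex{0} = 1
g(7) = mex{0} = 1
g(8) = mex{0,1} = 2
g(9) = mex{1} = 0
So g(9) = 0.

0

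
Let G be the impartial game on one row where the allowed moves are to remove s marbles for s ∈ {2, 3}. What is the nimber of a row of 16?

Build the Grundy sequence with g(k) = mex{g(k−s) : s ∈ {2, 3}, s ≤ k}:
k:     0  1  2  3  4  5  6  7  8  9 10 11 12 13 14 15 16
g(k):  0  0  1  1  2  0  0  1  1  2  0  0  1  1  2  0  0
So g(16) = 0.

0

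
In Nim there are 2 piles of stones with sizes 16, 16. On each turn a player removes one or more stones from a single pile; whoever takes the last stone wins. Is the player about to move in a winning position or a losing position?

Compute the nim-sum pairwise:
16 XOR 16 = 0
The nim-sum is 0, so this is a P-position: the player to move is in a losing position under optimal play.

Losing position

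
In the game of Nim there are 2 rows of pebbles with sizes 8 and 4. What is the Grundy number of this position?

12

Write each in binary and XOR column by column:
  1000  (8)
  0100  (4)
  ----
  1100  (12)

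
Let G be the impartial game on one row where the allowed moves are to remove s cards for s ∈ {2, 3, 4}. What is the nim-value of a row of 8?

1

Grundy values for subtraction set {2, 3, 4}:
k:     0  1  2  3  4  5  6  7  8
g(k):  0  0  1  1  2  2  0  0  1
So g(8) = 1.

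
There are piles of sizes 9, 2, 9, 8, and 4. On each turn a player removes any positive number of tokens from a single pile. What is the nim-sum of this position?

Write each in binary and XOR column by column:
  1001  (9)
  0010  (2)
  1001  (9)
  1000  (8)
  0100  (4)
  ----
  1110  (14)

14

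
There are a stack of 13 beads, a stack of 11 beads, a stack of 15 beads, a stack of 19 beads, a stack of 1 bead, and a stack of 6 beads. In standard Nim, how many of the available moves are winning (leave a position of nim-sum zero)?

1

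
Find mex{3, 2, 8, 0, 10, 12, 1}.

4

The values 0, 1, 2, 3 are all present; 4 is the first non-negative integer missing from the set.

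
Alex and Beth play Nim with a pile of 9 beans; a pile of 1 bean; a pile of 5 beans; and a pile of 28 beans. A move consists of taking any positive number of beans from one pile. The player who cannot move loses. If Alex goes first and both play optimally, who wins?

Alex wins

In binary:
  01001  (9)
  00001  (1)
  00101  (5)
  11100  (28)
  -----
  10001  (17)
The nim-sum is 17 ≠ 0, so this is an N-position: the player to move can win; Alex has a winning move.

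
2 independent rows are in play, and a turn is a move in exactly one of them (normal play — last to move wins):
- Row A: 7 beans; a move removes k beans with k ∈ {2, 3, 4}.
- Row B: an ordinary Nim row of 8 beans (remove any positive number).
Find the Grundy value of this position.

Build the Grundy sequence for row A with g(k) = mex{g(k−s) : s ∈ {2, 3, 4}, s ≤ k}:
k:     0  1  2  3  4  5  6  7
g(k):  0  0  1  1  2  2  0  0
So g(7) = 0.
Row B is a plain Nim row of size 8, so its Grundy value is 8.
The value of a disjunctive sum is the nim-sum of the parts.
Combined value = 0 XOR 8 = 8.

8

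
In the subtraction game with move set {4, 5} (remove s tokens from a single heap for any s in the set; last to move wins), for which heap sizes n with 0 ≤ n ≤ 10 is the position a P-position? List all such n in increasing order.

0, 1, 2, 3, 9, 10

Compute g(0), g(1), … for moves {4, 5}:
k:     0  1  2  3  4  5  6  7  8  9 10
g(k):  0  0  0  0  1  1  1  1  2  0  0
The P-positions (g = 0) in 0..10 are 0, 1, 2, 3, 9, 10.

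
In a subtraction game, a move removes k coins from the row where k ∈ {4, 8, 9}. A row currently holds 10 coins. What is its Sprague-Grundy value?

Grundy values for subtraction set {4, 8, 9}:
g(0) = mex{} = 0
g(1) = mex{} = 0
g(2) = mex{} = 0
g(3) = mex{} = 0
g(4) = mex{0} = 1
g(5) = mex{0} = 1
g(6) = mex{0} = 1
g(7) = mex{0} = 1
g(8) = mex{0,1} = 2
g(9) = mex{0,1} = 2
g(10) = mex{0,1} = 2
So g(10) = 2.

2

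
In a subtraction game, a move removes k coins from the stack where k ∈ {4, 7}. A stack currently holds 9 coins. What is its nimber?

2

Compute g(0), g(1), … for moves {4, 7}:
k:     0  1  2  3  4  5  6  7  8  9
g(k):  0  0  0  0  1  1  1  1  2  2
So g(9) = 2.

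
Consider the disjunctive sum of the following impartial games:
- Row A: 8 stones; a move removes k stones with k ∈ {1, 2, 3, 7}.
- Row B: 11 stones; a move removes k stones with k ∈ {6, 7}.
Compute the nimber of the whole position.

1

For row A, compute g(0), g(1), … with moves {1, 2, 3, 7}:
g(0) = mex{} = 0
g(1) = mex{0} = 1
g(2) = mex{0,1} = 2
g(3) = mex{0,1,2} = 3
g(4) = mex{1,2,3} = 0
g(5) = mex{0,2,3} = 1
g(6) = mex{0,1,3} = 2
g(7) = mex{0,1,2} = 3
g(8) = mex{1,2,3} = 0
So g(8) = 0.
Build the Grundy sequence for row B with g(k) = mex{g(k−s) : s ∈ {6, 7}, s ≤ k}:
k:     0  1  2  3  4  5  6  7  8  9 10 11
g(k):  0  0  0  0  0  0  1  1  1  1  1  1
So g(11) = 1.
By the Sprague-Grundy theorem, the Grundy value of a sum of independent games is the XOR of the component values.
Combined value = 0 XOR 1 = 1.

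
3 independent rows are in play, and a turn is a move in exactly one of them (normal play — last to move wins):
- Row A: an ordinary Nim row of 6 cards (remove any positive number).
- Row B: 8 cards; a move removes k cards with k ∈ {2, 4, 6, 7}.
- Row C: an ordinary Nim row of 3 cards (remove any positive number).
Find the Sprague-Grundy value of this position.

1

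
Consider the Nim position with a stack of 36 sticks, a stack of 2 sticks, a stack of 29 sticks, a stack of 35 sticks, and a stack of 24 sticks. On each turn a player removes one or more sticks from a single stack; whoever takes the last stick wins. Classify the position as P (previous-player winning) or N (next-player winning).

Nim-sum: 36 XOR 2 XOR 29 XOR 35 XOR 24 = 0.
The nim-sum is 0, so this is a P-position: the player to move is in a losing position under optimal play.

P-position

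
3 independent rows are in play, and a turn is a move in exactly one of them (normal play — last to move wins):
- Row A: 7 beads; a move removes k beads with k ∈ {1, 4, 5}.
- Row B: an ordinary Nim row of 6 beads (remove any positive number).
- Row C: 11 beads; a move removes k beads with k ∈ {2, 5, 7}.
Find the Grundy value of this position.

6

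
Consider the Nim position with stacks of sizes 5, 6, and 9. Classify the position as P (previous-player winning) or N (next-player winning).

N-position

In binary:
  0101  (5)
  0110  (6)
  1001  (9)
  ----
  1010  (10)
The nim-sum is 10 ≠ 0, so this is an N-position: the player to move can win.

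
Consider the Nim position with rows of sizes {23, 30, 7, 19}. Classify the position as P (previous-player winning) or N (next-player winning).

N-position

In binary:
  10111  (23)
  11110  (30)
  00111  (7)
  10011  (19)
  -----
  11101  (29)
The nim-sum is 29 ≠ 0, so this is an N-position: the player to move can win.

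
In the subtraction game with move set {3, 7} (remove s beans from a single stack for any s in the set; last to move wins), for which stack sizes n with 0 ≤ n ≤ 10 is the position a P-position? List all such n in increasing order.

0, 1, 2, 6, 10

Compute g(0), g(1), … for moves {3, 7}:
g(0) = mex{} = 0
g(1) = mex{} = 0
g(2) = mex{} = 0
g(3) = mex{0} = 1
g(4) = mex{0} = 1
g(5) = mex{0} = 1
g(6) = mex{1} = 0
g(7) = mex{0,1} = 2
g(8) = mex{0,1} = 2
g(9) = mex{0} = 1
g(10) = mex{1,2} = 0
The P-positions (g = 0) in 0..10 are 0, 1, 2, 6, 10.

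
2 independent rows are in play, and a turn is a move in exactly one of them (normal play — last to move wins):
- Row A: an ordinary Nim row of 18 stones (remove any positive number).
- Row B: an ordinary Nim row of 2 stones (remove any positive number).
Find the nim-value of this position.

16

Row A is a plain Nim row of size 18, so its Grundy value is 18.
Row B is a plain Nim row of size 2, so its Grundy value is 2.
The value of a disjunctive sum is the nim-sum of the parts.
Combined value = 18 ⊕ 2 = 16.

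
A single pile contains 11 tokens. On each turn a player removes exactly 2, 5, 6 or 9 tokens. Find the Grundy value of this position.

0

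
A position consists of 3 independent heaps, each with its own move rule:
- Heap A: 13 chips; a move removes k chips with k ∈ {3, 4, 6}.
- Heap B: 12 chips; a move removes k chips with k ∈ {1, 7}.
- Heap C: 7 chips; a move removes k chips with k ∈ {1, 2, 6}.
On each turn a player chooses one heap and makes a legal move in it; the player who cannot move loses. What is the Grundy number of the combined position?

1

For heap A, compute g(0), g(1), … with moves {3, 4, 6}:
k:     0  1  2  3  4  5  6  7  8  9 10 11 12 13
g(k):  0  0  0  1  1  1  2  2  2  0  0  0  1  1
So g(13) = 1.
Grundy values for heap B (subtraction set {1, 7}):
g(0) = mex{} = 0
g(1) = mex{0} = 1
g(2) = mex{1} = 0
g(3) = mex{0} = 1
g(4) = mex{1} = 0
g(5) = mex{0} = 1
g(6) = mex{1} = 0
g(7) = mex{0} = 1
g(8) = mex{1} = 0
g(9) = mex{0} = 1
g(10) = mex{1} = 0
g(11) = mex{0} = 1
g(12) = mex{1} = 0
So g(12) = 0.
Grundy values for heap C (subtraction set {1, 2, 6}):
g(0) = mex{} = 0
g(1) = mex{0} = 1
g(2) = mex{0,1} = 2
g(3) = mex{1,2} = 0
g(4) = mex{0,2} = 1
g(5) = mex{0,1} = 2
g(6) = mex{0,1,2} = 3
g(7) = mex{1,2,3} = 0
So g(7) = 0.
The value of a disjunctive sum is the nim-sum of the parts.
Combined value = 1 ⊕ 0 ⊕ 0 = 1.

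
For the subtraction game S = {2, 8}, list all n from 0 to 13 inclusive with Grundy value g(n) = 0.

0, 1, 4, 5, 10, 11

Compute g(0), g(1), … for moves {2, 8}:
k:     0  1  2  3  4  5  6  7  8  9 10 11 12 13
g(k):  0  0  1  1  0  0  1  1  2  2  0  0  1  1
The P-positions (g = 0) in 0..13 are 0, 1, 4, 5, 10, 11.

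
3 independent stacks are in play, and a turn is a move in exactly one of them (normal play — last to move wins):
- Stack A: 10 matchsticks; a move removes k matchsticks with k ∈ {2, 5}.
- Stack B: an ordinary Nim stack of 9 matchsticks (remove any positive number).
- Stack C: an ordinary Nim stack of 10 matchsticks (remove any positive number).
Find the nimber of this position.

2

Grundy values for stack A (subtraction set {2, 5}):
g(0) = mex{} = 0
g(1) = mex{} = 0
g(2) = mex{0} = 1
g(3) = mex{0} = 1
g(4) = mex{1} = 0
g(5) = mex{0,1} = 2
g(6) = mex{0} = 1
g(7) = mex{1,2} = 0
g(8) = mex{1} = 0
g(9) = mex{0} = 1
g(10) = mex{0,2} = 1
So g(10) = 1.
Stack B is a plain Nim stack of size 9, so its Grundy value is 9.
Stack C is a plain Nim stack of size 10, so its Grundy value is 10.
The value of a disjunctive sum is the nim-sum of the parts.
Combined value = 1 XOR 9 XOR 10 = 2.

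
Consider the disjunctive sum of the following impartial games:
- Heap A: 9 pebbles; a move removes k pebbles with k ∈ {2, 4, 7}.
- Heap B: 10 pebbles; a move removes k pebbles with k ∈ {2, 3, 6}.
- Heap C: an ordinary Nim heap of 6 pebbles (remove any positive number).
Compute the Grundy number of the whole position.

6

For heap A, compute g(0), g(1), … with moves {2, 4, 7}:
g(0) = mex{} = 0
g(1) = mex{} = 0
g(2) = mex{0} = 1
g(3) = mex{0} = 1
g(4) = mex{0,1} = 2
g(5) = mex{0,1} = 2
g(6) = mex{1,2} = 0
g(7) = mex{0,1,2} = 3
g(8) = mex{0,2} = 1
g(9) = mex{1,2,3} = 0
So g(9) = 0.
For heap B, compute g(0), g(1), … with moves {2, 3, 6}:
k:     0  1  2  3  4  5  6  7  8  9 10
g(k):  0  0  1  1  2  0  3  1  2  0  0
So g(10) = 0.
Heap C is a plain Nim heap of size 6, so its Grundy value is 6.
By the Sprague-Grundy theorem, the Grundy value of a sum of independent games is the XOR of the component values.
Combined value = 0 XOR 0 XOR 6 = 6.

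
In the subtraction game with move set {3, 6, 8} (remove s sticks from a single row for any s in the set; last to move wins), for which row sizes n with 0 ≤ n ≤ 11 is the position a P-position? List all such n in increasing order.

0, 1, 2, 11

Grundy values for subtraction set {3, 6, 8}:
k:     0  1  2  3  4  5  6  7  8  9 10 11
g(k):  0  0  0  1  1  1  2  2  2  3  3  0
The P-positions (g = 0) in 0..11 are 0, 1, 2, 11.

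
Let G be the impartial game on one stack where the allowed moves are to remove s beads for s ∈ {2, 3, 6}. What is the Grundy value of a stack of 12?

1

Build the Grundy sequence with g(k) = mex{g(k−s) : s ∈ {2, 3, 6}, s ≤ k}:
g(0) = mex{} = 0
g(1) = mex{} = 0
g(2) = mex{0} = 1
g(3) = mex{0} = 1
g(4) = mex{0,1} = 2
g(5) = mex{1} = 0
g(6) = mex{0,1,2} = 3
g(7) = mex{0,2} = 1
g(8) = mex{0,1,3} = 2
g(9) = mex{1,3} = 0
g(10) = mex{1,2} = 0
g(11) = mex{0,2} = 1
g(12) = mex{0,3} = 1
So g(12) = 1.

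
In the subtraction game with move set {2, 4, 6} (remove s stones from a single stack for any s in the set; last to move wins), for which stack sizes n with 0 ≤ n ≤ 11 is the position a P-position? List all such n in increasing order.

0, 1, 8, 9

Compute g(0), g(1), … for moves {2, 4, 6}:
k:     0  1  2  3  4  5  6  7  8  9 10 11
g(k):  0  0  1  1  2  2  3  3  0  0  1  1
The P-positions (g = 0) in 0..11 are 0, 1, 8, 9.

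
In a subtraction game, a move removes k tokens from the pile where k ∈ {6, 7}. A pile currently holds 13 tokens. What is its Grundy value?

0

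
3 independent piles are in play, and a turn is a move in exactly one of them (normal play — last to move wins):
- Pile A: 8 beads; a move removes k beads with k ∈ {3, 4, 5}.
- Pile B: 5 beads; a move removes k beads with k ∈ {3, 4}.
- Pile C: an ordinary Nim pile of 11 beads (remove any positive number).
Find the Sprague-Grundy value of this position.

10

For pile A, compute g(0), g(1), … with moves {3, 4, 5}:
g(0) = mex{} = 0
g(1) = mex{} = 0
g(2) = mex{} = 0
g(3) = mex{0} = 1
g(4) = mex{0} = 1
g(5) = mex{0} = 1
g(6) = mex{0,1} = 2
g(7) = mex{0,1} = 2
g(8) = mex{1} = 0
So g(8) = 0.
Build the Grundy sequence for pile B with g(k) = mex{g(k−s) : s ∈ {3, 4}, s ≤ k}:
g(0) = mex{} = 0
g(1) = mex{} = 0
g(2) = mex{} = 0
g(3) = mex{0} = 1
g(4) = mex{0} = 1
g(5) = mex{0} = 1
So g(5) = 1.
Pile C is a plain Nim pile of size 11, so its Grundy value is 11.
The value of a disjunctive sum is the nim-sum of the parts.
Combined value = 0 ⊕ 1 ⊕ 11 = 10.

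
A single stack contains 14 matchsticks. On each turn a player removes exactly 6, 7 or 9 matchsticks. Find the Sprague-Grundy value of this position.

Compute g(0), g(1), … for moves {6, 7, 9}:
g(0) = mex{} = 0
g(1) = mex{} = 0
g(2) = mex{} = 0
g(3) = mex{} = 0
g(4) = mex{} = 0
g(5) = mex{} = 0
g(6) = mex{0} = 1
g(7) = mex{0} = 1
g(8) = mex{0} = 1
g(9) = mex{0} = 1
g(10) = mex{0} = 1
g(11) = mex{0} = 1
g(12) = mex{0,1} = 2
g(13) = mex{0,1} = 2
g(14) = mex{0,1} = 2
So g(14) = 2.

2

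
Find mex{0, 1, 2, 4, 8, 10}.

3

The values 0, 1, 2 are all present; 3 is the first non-negative integer missing from the set.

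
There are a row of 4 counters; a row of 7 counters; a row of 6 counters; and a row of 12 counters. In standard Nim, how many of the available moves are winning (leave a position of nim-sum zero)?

1

Compute the nim-sum pairwise:
4 ^ 7 = 3
3 ^ 6 = 5
5 ^ 12 = 9
The overall nim-sum is X = 9. A row of size p has a winning move iff p XOR X < p (reduce it to p XOR X).
  4: 4 XOR 9 = 13 ≥ 4 — no move.
  7: 7 XOR 9 = 14 ≥ 7 — no move.
  6: 6 XOR 9 = 15 ≥ 6 — no move.
  12: 12 XOR 9 = 5 < 12 — winning move (to 5).
That gives 1 winning move.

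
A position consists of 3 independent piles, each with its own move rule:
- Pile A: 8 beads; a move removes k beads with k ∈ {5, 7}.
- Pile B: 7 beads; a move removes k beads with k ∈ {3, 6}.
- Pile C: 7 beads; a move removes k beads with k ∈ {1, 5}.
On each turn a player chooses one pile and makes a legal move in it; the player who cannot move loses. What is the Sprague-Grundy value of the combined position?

2

For pile A, compute g(0), g(1), … with moves {5, 7}:
k:     0  1  2  3  4  5  6  7  8
g(k):  0  0  0  0  0  1  1  1  1
So g(8) = 1.
Grundy values for pile B (subtraction set {3, 6}):
k:     0  1  2  3  4  5  6  7
g(k):  0  0  0  1  1  1  2  2
So g(7) = 2.
Build the Grundy sequence for pile C with g(k) = mex{g(k−s) : s ∈ {1, 5}, s ≤ k}:
g(0) = mex{} = 0
g(1) = mex{0} = 1
g(2) = mex{1} = 0
g(3) = mex{0} = 1
g(4) = mex{1} = 0
g(5) = mex{0} = 1
g(6) = mex{1} = 0
g(7) = mex{0} = 1
So g(7) = 1.
The value of a disjunctive sum is the nim-sum of the parts.
Combined value = 1 XOR 2 XOR 1 = 2.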